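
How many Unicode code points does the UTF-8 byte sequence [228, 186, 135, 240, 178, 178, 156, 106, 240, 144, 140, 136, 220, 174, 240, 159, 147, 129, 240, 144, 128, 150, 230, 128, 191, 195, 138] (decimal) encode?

9

Byte at offset 0: 0xE4 = 11100100 → 3-byte char (#1). Advance 3.
Byte at offset 3: 0xF0 = 11110000 → 4-byte char (#2). Advance 4.
Byte at offset 7: 0x6A = 01101010 → 1-byte char (#3). Advance 1.
Byte at offset 8: 0xF0 = 11110000 → 4-byte char (#4). Advance 4.
Byte at offset 12: 0xDC = 11011100 → 2-byte char (#5). Advance 2.
Byte at offset 14: 0xF0 = 11110000 → 4-byte char (#6). Advance 4.
Byte at offset 18: 0xF0 = 11110000 → 4-byte char (#7). Advance 4.
Byte at offset 22: 0xE6 = 11100110 → 3-byte char (#8). Advance 3.
Byte at offset 25: 0xC3 = 11000011 → 2-byte char (#9). Advance 2.
Reached end at offset 27 after 9 code points.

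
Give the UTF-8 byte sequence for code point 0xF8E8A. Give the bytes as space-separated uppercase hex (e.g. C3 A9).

U+F8E8A = 0xF8E8A = 1019530 decimal. In range U+10000–U+10FFFF → 4-byte form: 11110xxx 10xxxxxx 10xxxxxx 10xxxxxx.
Binary (21 bits): 011111000111010001010.
Split 3+6+6+6: 011 | 111000 | 111010 | 001010.
Byte 1: 11110011 = 0xF3.
Byte 2: 10111000 = 0xB8.
Byte 3: 10111010 = 0xBA.
Byte 4: 10001010 = 0x8A.

F3 B8 BA 8A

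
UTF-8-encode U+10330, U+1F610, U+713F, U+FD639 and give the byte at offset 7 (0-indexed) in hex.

U+10330 → 4-byte form F0 90 8C B0 at offsets 0–3.
U+1F610 → 4-byte form F0 9F 98 90 at offsets 4–7.
Offset 7 falls in char 2's range; it's byte 4 of F0 9F 98 90 = 0x90.

0x90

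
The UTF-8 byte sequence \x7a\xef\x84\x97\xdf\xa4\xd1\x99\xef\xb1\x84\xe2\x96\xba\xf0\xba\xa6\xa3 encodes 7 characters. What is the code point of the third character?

Offset 0: leading byte 0x7A = 01111010 → 1-byte char #1 = 7A.
Offset 1: leading byte 0xEF = 11101111 → 3-byte char #2 = EF 84 97.
Offset 4: leading byte 0xDF = 11011111 → 2-byte char #3 = DF A4.
Leading byte 0xDF = 11011111 matches 110xxxxx → 2-byte sequence.
Byte 1: 0xDF = 11011111, payload 11111 (5 bits).
Byte 2: 0xA4 = 10100100 (10xxxxxx ✓), payload 100100.
Concatenate: 11111100100 = 0x7E4 (11 bits → U+07E4).

U+07E4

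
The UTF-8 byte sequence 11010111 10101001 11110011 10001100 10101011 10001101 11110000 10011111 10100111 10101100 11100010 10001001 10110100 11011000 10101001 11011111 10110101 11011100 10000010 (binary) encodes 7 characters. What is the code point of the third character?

Offset 0: leading byte 0xD7 = 11010111 → 2-byte char #1 = D7 A9.
Offset 2: leading byte 0xF3 = 11110011 → 4-byte char #2 = F3 8C AB 8D.
Offset 6: leading byte 0xF0 = 11110000 → 4-byte char #3 = F0 9F A7 AC.
Leading byte 0xF0 = 11110000 matches 11110xxx → 4-byte sequence.
Byte 1: 0xF0 = 11110000, payload 000 (3 bits).
Byte 2: 0x9F = 10011111 (10xxxxxx ✓), payload 011111.
Byte 3: 0xA7 = 10100111 (10xxxxxx ✓), payload 100111.
Byte 4: 0xAC = 10101100 (10xxxxxx ✓), payload 101100.
Concatenate: 000011111100111101100 = 0x1F9EC (21 bits → U+1F9EC).

U+1F9EC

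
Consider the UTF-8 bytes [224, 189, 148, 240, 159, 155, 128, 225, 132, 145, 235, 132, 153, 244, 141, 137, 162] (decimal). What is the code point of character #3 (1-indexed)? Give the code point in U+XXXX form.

Offset 0: leading byte 0xE0 = 11100000 → 3-byte char #1 = E0 BD 94.
Offset 3: leading byte 0xF0 = 11110000 → 4-byte char #2 = F0 9F 9B 80.
Offset 7: leading byte 0xE1 = 11100001 → 3-byte char #3 = E1 84 91.
Leading byte 0xE1 = 11100001 matches 1110xxxx → 3-byte sequence.
Byte 1: 0xE1 = 11100001, payload 0001 (4 bits).
Byte 2: 0x84 = 10000100 (10xxxxxx ✓), payload 000100.
Byte 3: 0x91 = 10010001 (10xxxxxx ✓), payload 010001.
Concatenate: 0001000100010001 = 0x1111 (16 bits → U+1111).

U+1111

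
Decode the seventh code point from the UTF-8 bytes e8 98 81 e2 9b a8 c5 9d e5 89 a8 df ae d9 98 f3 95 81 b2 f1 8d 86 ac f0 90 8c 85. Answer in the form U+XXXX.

Offset 0: leading byte 0xE8 = 11101000 → 3-byte char #1 = E8 98 81.
Offset 3: leading byte 0xE2 = 11100010 → 3-byte char #2 = E2 9B A8.
Offset 6: leading byte 0xC5 = 11000101 → 2-byte char #3 = C5 9D.
Offset 8: leading byte 0xE5 = 11100101 → 3-byte char #4 = E5 89 A8.
Offset 11: leading byte 0xDF = 11011111 → 2-byte char #5 = DF AE.
Offset 13: leading byte 0xD9 = 11011001 → 2-byte char #6 = D9 98.
Offset 15: leading byte 0xF3 = 11110011 → 4-byte char #7 = F3 95 81 B2.
Leading byte 0xF3 = 11110011 matches 11110xxx → 4-byte sequence.
Byte 1: 0xF3 = 11110011, payload 011 (3 bits).
Byte 2: 0x95 = 10010101 (10xxxxxx ✓), payload 010101.
Byte 3: 0x81 = 10000001 (10xxxxxx ✓), payload 000001.
Byte 4: 0xB2 = 10110010 (10xxxxxx ✓), payload 110010.
Concatenate: 011010101000001110010 = 0xD5072 (21 bits → U+D5072).

U+D5072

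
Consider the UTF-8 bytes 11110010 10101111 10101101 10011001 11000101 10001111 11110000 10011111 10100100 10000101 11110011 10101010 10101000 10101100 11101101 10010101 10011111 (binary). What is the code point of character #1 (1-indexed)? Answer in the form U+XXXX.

U+AFB59

Offset 0: leading byte 0xF2 = 11110010 → 4-byte char #1 = F2 AF AD 99.
Leading byte 0xF2 = 11110010 matches 11110xxx → 4-byte sequence.
Byte 1: 0xF2 = 11110010, payload 010 (3 bits).
Byte 2: 0xAF = 10101111 (10xxxxxx ✓), payload 101111.
Byte 3: 0xAD = 10101101 (10xxxxxx ✓), payload 101101.
Byte 4: 0x99 = 10011001 (10xxxxxx ✓), payload 011001.
Concatenate: 010101111101101011001 = 0xAFB59 (21 bits → U+AFB59).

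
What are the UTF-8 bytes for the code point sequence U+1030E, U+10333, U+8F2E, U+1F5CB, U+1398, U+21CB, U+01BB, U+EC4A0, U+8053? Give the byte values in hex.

U+1030E: 4-byte form → F0 90 8C 8E.
U+10333: 4-byte form → F0 90 8C B3.
U+8F2E: 3-byte form → E8 BC AE.
U+1F5CB: 4-byte form → F0 9F 97 8B.
U+1398: 3-byte form → E1 8E 98.
U+21CB: 3-byte form → E2 87 8B.
U+01BB: 2-byte form → C6 BB.
U+EC4A0: 4-byte form → F3 AC 92 A0.
U+8053: 3-byte form → E8 81 93.
Concatenated (30 bytes): F0 90 8C 8E F0 90 8C B3 E8 BC AE F0 9F 97 8B E1 8E 98 E2 87 8B C6 BB F3 AC 92 A0 E8 81 93.

F0 90 8C 8E F0 90 8C B3 E8 BC AE F0 9F 97 8B E1 8E 98 E2 87 8B C6 BB F3 AC 92 A0 E8 81 93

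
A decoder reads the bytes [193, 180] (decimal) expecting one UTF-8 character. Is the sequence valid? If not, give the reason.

invalid (overlong encoding)

Leading byte 0xC1 = 11000001 → 2-byte form.
Continuation bytes all match 10xxxxxx. Payload decodes to 0x74.
But 0x74 < 0x80, the minimum for a 2-byte sequence — this is an overlong encoding.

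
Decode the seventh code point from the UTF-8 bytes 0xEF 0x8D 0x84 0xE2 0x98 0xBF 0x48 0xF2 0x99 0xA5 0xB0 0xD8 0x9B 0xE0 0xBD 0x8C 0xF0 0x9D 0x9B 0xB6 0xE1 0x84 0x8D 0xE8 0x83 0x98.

U+1D6F6

Offset 0: leading byte 0xEF = 11101111 → 3-byte char #1 = EF 8D 84.
Offset 3: leading byte 0xE2 = 11100010 → 3-byte char #2 = E2 98 BF.
Offset 6: leading byte 0x48 = 01001000 → 1-byte char #3 = 48.
Offset 7: leading byte 0xF2 = 11110010 → 4-byte char #4 = F2 99 A5 B0.
Offset 11: leading byte 0xD8 = 11011000 → 2-byte char #5 = D8 9B.
Offset 13: leading byte 0xE0 = 11100000 → 3-byte char #6 = E0 BD 8C.
Offset 16: leading byte 0xF0 = 11110000 → 4-byte char #7 = F0 9D 9B B6.
Leading byte 0xF0 = 11110000 matches 11110xxx → 4-byte sequence.
Byte 1: 0xF0 = 11110000, payload 000 (3 bits).
Byte 2: 0x9D = 10011101 (10xxxxxx ✓), payload 011101.
Byte 3: 0x9B = 10011011 (10xxxxxx ✓), payload 011011.
Byte 4: 0xB6 = 10110110 (10xxxxxx ✓), payload 110110.
Concatenate: 000011101011011110110 = 0x1D6F6 (21 bits → U+1D6F6).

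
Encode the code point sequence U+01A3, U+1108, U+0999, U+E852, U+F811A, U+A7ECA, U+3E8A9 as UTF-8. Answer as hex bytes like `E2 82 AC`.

U+01A3: 2-byte form → C6 A3.
U+1108: 3-byte form → E1 84 88.
U+0999: 3-byte form → E0 A6 99.
U+E852: 3-byte form → EE A1 92.
U+F811A: 4-byte form → F3 B8 84 9A.
U+A7ECA: 4-byte form → F2 A7 BB 8A.
U+3E8A9: 4-byte form → F0 BE A2 A9.
Concatenated (23 bytes): C6 A3 E1 84 88 E0 A6 99 EE A1 92 F3 B8 84 9A F2 A7 BB 8A F0 BE A2 A9.

C6 A3 E1 84 88 E0 A6 99 EE A1 92 F3 B8 84 9A F2 A7 BB 8A F0 BE A2 A9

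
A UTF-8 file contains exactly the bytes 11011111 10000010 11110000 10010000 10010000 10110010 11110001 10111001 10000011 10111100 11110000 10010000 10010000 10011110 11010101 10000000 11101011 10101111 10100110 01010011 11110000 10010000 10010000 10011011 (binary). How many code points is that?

8

Byte at offset 0: 0xDF = 11011111 → 2-byte char (#1). Advance 2.
Byte at offset 2: 0xF0 = 11110000 → 4-byte char (#2). Advance 4.
Byte at offset 6: 0xF1 = 11110001 → 4-byte char (#3). Advance 4.
Byte at offset 10: 0xF0 = 11110000 → 4-byte char (#4). Advance 4.
Byte at offset 14: 0xD5 = 11010101 → 2-byte char (#5). Advance 2.
Byte at offset 16: 0xEB = 11101011 → 3-byte char (#6). Advance 3.
Byte at offset 19: 0x53 = 01010011 → 1-byte char (#7). Advance 1.
Byte at offset 20: 0xF0 = 11110000 → 4-byte char (#8). Advance 4.
Reached end at offset 24 after 8 code points.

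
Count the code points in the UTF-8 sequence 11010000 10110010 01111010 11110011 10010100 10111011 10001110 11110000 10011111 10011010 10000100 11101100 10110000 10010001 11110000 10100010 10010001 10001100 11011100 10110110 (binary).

7

Byte at offset 0: 0xD0 = 11010000 → 2-byte char (#1). Advance 2.
Byte at offset 2: 0x7A = 01111010 → 1-byte char (#2). Advance 1.
Byte at offset 3: 0xF3 = 11110011 → 4-byte char (#3). Advance 4.
Byte at offset 7: 0xF0 = 11110000 → 4-byte char (#4). Advance 4.
Byte at offset 11: 0xEC = 11101100 → 3-byte char (#5). Advance 3.
Byte at offset 14: 0xF0 = 11110000 → 4-byte char (#6). Advance 4.
Byte at offset 18: 0xDC = 11011100 → 2-byte char (#7). Advance 2.
Reached end at offset 20 after 7 code points.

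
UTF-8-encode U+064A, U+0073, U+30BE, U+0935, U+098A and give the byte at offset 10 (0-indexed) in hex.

U+064A → 2-byte form D9 8A at offsets 0–1.
U+0073 → 1-byte form 73 at offsets 2–2.
U+30BE → 3-byte form E3 82 BE at offsets 3–5.
U+0935 → 3-byte form E0 A4 B5 at offsets 6–8.
U+098A → 3-byte form E0 A6 8A at offsets 9–11.
Offset 10 falls in char 5's range; it's byte 2 of E0 A6 8A = 0xA6.

0xA6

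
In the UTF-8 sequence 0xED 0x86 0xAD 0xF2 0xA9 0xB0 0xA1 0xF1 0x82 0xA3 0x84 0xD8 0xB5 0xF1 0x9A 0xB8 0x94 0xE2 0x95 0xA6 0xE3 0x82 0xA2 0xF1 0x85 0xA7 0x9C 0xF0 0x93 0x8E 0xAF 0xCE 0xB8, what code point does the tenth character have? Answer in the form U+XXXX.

U+03B8

Offset 0: leading byte 0xED = 11101101 → 3-byte char #1 = ED 86 AD.
Offset 3: leading byte 0xF2 = 11110010 → 4-byte char #2 = F2 A9 B0 A1.
Offset 7: leading byte 0xF1 = 11110001 → 4-byte char #3 = F1 82 A3 84.
Offset 11: leading byte 0xD8 = 11011000 → 2-byte char #4 = D8 B5.
Offset 13: leading byte 0xF1 = 11110001 → 4-byte char #5 = F1 9A B8 94.
Offset 17: leading byte 0xE2 = 11100010 → 3-byte char #6 = E2 95 A6.
Offset 20: leading byte 0xE3 = 11100011 → 3-byte char #7 = E3 82 A2.
Offset 23: leading byte 0xF1 = 11110001 → 4-byte char #8 = F1 85 A7 9C.
Offset 27: leading byte 0xF0 = 11110000 → 4-byte char #9 = F0 93 8E AF.
Offset 31: leading byte 0xCE = 11001110 → 2-byte char #10 = CE B8.
Leading byte 0xCE = 11001110 matches 110xxxxx → 2-byte sequence.
Byte 1: 0xCE = 11001110, payload 01110 (5 bits).
Byte 2: 0xB8 = 10111000 (10xxxxxx ✓), payload 111000.
Concatenate: 01110111000 = 0x3B8 (11 bits → U+03B8).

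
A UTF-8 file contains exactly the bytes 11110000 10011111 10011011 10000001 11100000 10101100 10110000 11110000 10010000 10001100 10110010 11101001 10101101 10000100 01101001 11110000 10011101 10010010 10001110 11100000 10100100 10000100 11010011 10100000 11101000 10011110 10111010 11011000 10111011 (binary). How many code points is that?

10

Byte at offset 0: 0xF0 = 11110000 → 4-byte char (#1). Advance 4.
Byte at offset 4: 0xE0 = 11100000 → 3-byte char (#2). Advance 3.
Byte at offset 7: 0xF0 = 11110000 → 4-byte char (#3). Advance 4.
Byte at offset 11: 0xE9 = 11101001 → 3-byte char (#4). Advance 3.
Byte at offset 14: 0x69 = 01101001 → 1-byte char (#5). Advance 1.
Byte at offset 15: 0xF0 = 11110000 → 4-byte char (#6). Advance 4.
Byte at offset 19: 0xE0 = 11100000 → 3-byte char (#7). Advance 3.
Byte at offset 22: 0xD3 = 11010011 → 2-byte char (#8). Advance 2.
Byte at offset 24: 0xE8 = 11101000 → 3-byte char (#9). Advance 3.
Byte at offset 27: 0xD8 = 11011000 → 2-byte char (#10). Advance 2.
Reached end at offset 29 after 10 code points.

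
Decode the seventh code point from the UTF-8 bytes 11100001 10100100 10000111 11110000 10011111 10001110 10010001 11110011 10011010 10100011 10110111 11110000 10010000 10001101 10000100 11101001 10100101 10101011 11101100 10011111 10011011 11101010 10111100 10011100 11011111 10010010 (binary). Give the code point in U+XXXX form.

Offset 0: leading byte 0xE1 = 11100001 → 3-byte char #1 = E1 A4 87.
Offset 3: leading byte 0xF0 = 11110000 → 4-byte char #2 = F0 9F 8E 91.
Offset 7: leading byte 0xF3 = 11110011 → 4-byte char #3 = F3 9A A3 B7.
Offset 11: leading byte 0xF0 = 11110000 → 4-byte char #4 = F0 90 8D 84.
Offset 15: leading byte 0xE9 = 11101001 → 3-byte char #5 = E9 A5 AB.
Offset 18: leading byte 0xEC = 11101100 → 3-byte char #6 = EC 9F 9B.
Offset 21: leading byte 0xEA = 11101010 → 3-byte char #7 = EA BC 9C.
Leading byte 0xEA = 11101010 matches 1110xxxx → 3-byte sequence.
Byte 1: 0xEA = 11101010, payload 1010 (4 bits).
Byte 2: 0xBC = 10111100 (10xxxxxx ✓), payload 111100.
Byte 3: 0x9C = 10011100 (10xxxxxx ✓), payload 011100.
Concatenate: 1010111100011100 = 0xAF1C (16 bits → U+AF1C).

U+AF1C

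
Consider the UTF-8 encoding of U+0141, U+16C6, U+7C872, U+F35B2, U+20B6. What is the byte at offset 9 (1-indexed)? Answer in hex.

0xB2

1-indexed offset 9 is 0-indexed offset 8.
U+0141 → 2-byte form C5 81 at offsets 0–1.
U+16C6 → 3-byte form E1 9B 86 at offsets 2–4.
U+7C872 → 4-byte form F1 BC A1 B2 at offsets 5–8.
Offset 8 falls in char 3's range; it's byte 4 of F1 BC A1 B2 = 0xB2.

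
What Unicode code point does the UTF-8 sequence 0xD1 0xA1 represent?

U+0461

Leading byte 0xD1 = 11010001 matches 110xxxxx → 2-byte sequence.
Byte 1: 0xD1 = 11010001, payload 10001 (5 bits).
Byte 2: 0xA1 = 10100001 (10xxxxxx ✓), payload 100001.
Concatenate: 10001100001 = 0x461 (11 bits → U+0461).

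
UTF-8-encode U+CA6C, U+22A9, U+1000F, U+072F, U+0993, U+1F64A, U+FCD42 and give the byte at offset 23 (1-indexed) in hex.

0x82

1-indexed offset 23 is 0-indexed offset 22.
U+CA6C → 3-byte form EC A9 AC at offsets 0–2.
U+22A9 → 3-byte form E2 8A A9 at offsets 3–5.
U+1000F → 4-byte form F0 90 80 8F at offsets 6–9.
U+072F → 2-byte form DC AF at offsets 10–11.
U+0993 → 3-byte form E0 A6 93 at offsets 12–14.
U+1F64A → 4-byte form F0 9F 99 8A at offsets 15–18.
U+FCD42 → 4-byte form F3 BC B5 82 at offsets 19–22.
Offset 22 falls in char 7's range; it's byte 4 of F3 BC B5 82 = 0x82.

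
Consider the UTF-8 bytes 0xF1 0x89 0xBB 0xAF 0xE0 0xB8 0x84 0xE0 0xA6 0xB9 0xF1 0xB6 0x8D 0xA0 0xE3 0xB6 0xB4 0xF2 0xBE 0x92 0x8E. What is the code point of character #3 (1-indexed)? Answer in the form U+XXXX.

U+09B9

Offset 0: leading byte 0xF1 = 11110001 → 4-byte char #1 = F1 89 BB AF.
Offset 4: leading byte 0xE0 = 11100000 → 3-byte char #2 = E0 B8 84.
Offset 7: leading byte 0xE0 = 11100000 → 3-byte char #3 = E0 A6 B9.
Leading byte 0xE0 = 11100000 matches 1110xxxx → 3-byte sequence.
Byte 1: 0xE0 = 11100000, payload 0000 (4 bits).
Byte 2: 0xA6 = 10100110 (10xxxxxx ✓), payload 100110.
Byte 3: 0xB9 = 10111001 (10xxxxxx ✓), payload 111001.
Concatenate: 0000100110111001 = 0x9B9 (16 bits → U+09B9).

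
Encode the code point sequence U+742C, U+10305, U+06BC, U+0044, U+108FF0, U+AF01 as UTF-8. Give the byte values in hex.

E7 90 AC F0 90 8C 85 DA BC 44 F4 88 BF B0 EA BC 81

U+742C: 3-byte form → E7 90 AC.
U+10305: 4-byte form → F0 90 8C 85.
U+06BC: 2-byte form → DA BC.
U+0044: 1-byte form → 44.
U+108FF0: 4-byte form → F4 88 BF B0.
U+AF01: 3-byte form → EA BC 81.
Concatenated (17 bytes): E7 90 AC F0 90 8C 85 DA BC 44 F4 88 BF B0 EA BC 81.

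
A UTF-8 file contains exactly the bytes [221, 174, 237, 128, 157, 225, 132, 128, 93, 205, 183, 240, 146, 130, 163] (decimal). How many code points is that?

Byte at offset 0: 0xDD = 11011101 → 2-byte char (#1). Advance 2.
Byte at offset 2: 0xED = 11101101 → 3-byte char (#2). Advance 3.
Byte at offset 5: 0xE1 = 11100001 → 3-byte char (#3). Advance 3.
Byte at offset 8: 0x5D = 01011101 → 1-byte char (#4). Advance 1.
Byte at offset 9: 0xCD = 11001101 → 2-byte char (#5). Advance 2.
Byte at offset 11: 0xF0 = 11110000 → 4-byte char (#6). Advance 4.
Reached end at offset 15 after 6 code points.

6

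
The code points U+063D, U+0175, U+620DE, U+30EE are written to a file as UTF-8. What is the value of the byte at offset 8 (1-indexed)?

0x9E

1-indexed offset 8 is 0-indexed offset 7.
U+063D → 2-byte form D8 BD at offsets 0–1.
U+0175 → 2-byte form C5 B5 at offsets 2–3.
U+620DE → 4-byte form F1 A2 83 9E at offsets 4–7.
Offset 7 falls in char 3's range; it's byte 4 of F1 A2 83 9E = 0x9E.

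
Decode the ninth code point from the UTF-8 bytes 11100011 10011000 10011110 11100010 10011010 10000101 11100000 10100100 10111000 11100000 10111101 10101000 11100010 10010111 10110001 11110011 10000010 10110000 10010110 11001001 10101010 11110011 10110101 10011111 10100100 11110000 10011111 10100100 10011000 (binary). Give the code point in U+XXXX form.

Offset 0: leading byte 0xE3 = 11100011 → 3-byte char #1 = E3 98 9E.
Offset 3: leading byte 0xE2 = 11100010 → 3-byte char #2 = E2 9A 85.
Offset 6: leading byte 0xE0 = 11100000 → 3-byte char #3 = E0 A4 B8.
Offset 9: leading byte 0xE0 = 11100000 → 3-byte char #4 = E0 BD A8.
Offset 12: leading byte 0xE2 = 11100010 → 3-byte char #5 = E2 97 B1.
Offset 15: leading byte 0xF3 = 11110011 → 4-byte char #6 = F3 82 B0 96.
Offset 19: leading byte 0xC9 = 11001001 → 2-byte char #7 = C9 AA.
Offset 21: leading byte 0xF3 = 11110011 → 4-byte char #8 = F3 B5 9F A4.
Offset 25: leading byte 0xF0 = 11110000 → 4-byte char #9 = F0 9F A4 98.
Leading byte 0xF0 = 11110000 matches 11110xxx → 4-byte sequence.
Byte 1: 0xF0 = 11110000, payload 000 (3 bits).
Byte 2: 0x9F = 10011111 (10xxxxxx ✓), payload 011111.
Byte 3: 0xA4 = 10100100 (10xxxxxx ✓), payload 100100.
Byte 4: 0x98 = 10011000 (10xxxxxx ✓), payload 011000.
Concatenate: 000011111100100011000 = 0x1F918 (21 bits → U+1F918).

U+1F918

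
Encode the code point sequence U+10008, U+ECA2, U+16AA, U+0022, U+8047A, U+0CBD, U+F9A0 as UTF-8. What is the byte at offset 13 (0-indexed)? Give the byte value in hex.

0x91

U+10008 → 4-byte form F0 90 80 88 at offsets 0–3.
U+ECA2 → 3-byte form EE B2 A2 at offsets 4–6.
U+16AA → 3-byte form E1 9A AA at offsets 7–9.
U+0022 → 1-byte form 22 at offsets 10–10.
U+8047A → 4-byte form F2 80 91 BA at offsets 11–14.
Offset 13 falls in char 5's range; it's byte 3 of F2 80 91 BA = 0x91.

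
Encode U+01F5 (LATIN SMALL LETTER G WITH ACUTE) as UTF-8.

C7 B5

U+01F5 = 0x1F5 = 501 decimal. In range U+0080–U+07FF → 2-byte form: 110xxxxx 10xxxxxx.
Binary (11 bits): 00111110101.
Split 5+6: 00111 | 110101.
Byte 1: 11000111 = 0xC7.
Byte 2: 10110101 = 0xB5.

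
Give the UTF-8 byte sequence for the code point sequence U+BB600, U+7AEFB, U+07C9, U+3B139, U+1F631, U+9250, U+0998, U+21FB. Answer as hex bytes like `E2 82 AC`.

U+BB600: 4-byte form → F2 BB 98 80.
U+7AEFB: 4-byte form → F1 BA BB BB.
U+07C9: 2-byte form → DF 89.
U+3B139: 4-byte form → F0 BB 84 B9.
U+1F631: 4-byte form → F0 9F 98 B1.
U+9250: 3-byte form → E9 89 90.
U+0998: 3-byte form → E0 A6 98.
U+21FB: 3-byte form → E2 87 BB.
Concatenated (27 bytes): F2 BB 98 80 F1 BA BB BB DF 89 F0 BB 84 B9 F0 9F 98 B1 E9 89 90 E0 A6 98 E2 87 BB.

F2 BB 98 80 F1 BA BB BB DF 89 F0 BB 84 B9 F0 9F 98 B1 E9 89 90 E0 A6 98 E2 87 BB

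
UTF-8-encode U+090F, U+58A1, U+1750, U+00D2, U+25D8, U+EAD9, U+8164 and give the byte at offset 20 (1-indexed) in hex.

1-indexed offset 20 is 0-indexed offset 19.
U+090F → 3-byte form E0 A4 8F at offsets 0–2.
U+58A1 → 3-byte form E5 A2 A1 at offsets 3–5.
U+1750 → 3-byte form E1 9D 90 at offsets 6–8.
U+00D2 → 2-byte form C3 92 at offsets 9–10.
U+25D8 → 3-byte form E2 97 98 at offsets 11–13.
U+EAD9 → 3-byte form EE AB 99 at offsets 14–16.
U+8164 → 3-byte form E8 85 A4 at offsets 17–19.
Offset 19 falls in char 7's range; it's byte 3 of E8 85 A4 = 0xA4.

0xA4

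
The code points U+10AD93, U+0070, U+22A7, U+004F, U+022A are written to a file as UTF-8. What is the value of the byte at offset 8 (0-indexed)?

0x4F

U+10AD93 → 4-byte form F4 8A B6 93 at offsets 0–3.
U+0070 → 1-byte form 70 at offsets 4–4.
U+22A7 → 3-byte form E2 8A A7 at offsets 5–7.
U+004F → 1-byte form 4F at offsets 8–8.
Offset 8 falls in char 4's range; it's byte 1 of 4F = 0x4F.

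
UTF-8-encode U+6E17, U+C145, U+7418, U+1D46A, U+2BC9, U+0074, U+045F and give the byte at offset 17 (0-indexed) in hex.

U+6E17 → 3-byte form E6 B8 97 at offsets 0–2.
U+C145 → 3-byte form EC 85 85 at offsets 3–5.
U+7418 → 3-byte form E7 90 98 at offsets 6–8.
U+1D46A → 4-byte form F0 9D 91 AA at offsets 9–12.
U+2BC9 → 3-byte form E2 AF 89 at offsets 13–15.
U+0074 → 1-byte form 74 at offsets 16–16.
U+045F → 2-byte form D1 9F at offsets 17–18.
Offset 17 falls in char 7's range; it's byte 1 of D1 9F = 0xD1.

0xD1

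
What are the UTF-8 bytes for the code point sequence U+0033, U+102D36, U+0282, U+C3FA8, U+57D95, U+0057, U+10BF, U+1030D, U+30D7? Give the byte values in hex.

33 F4 82 B4 B6 CA 82 F3 83 BE A8 F1 97 B6 95 57 E1 82 BF F0 90 8C 8D E3 83 97

U+0033: 1-byte form → 33.
U+102D36: 4-byte form → F4 82 B4 B6.
U+0282: 2-byte form → CA 82.
U+C3FA8: 4-byte form → F3 83 BE A8.
U+57D95: 4-byte form → F1 97 B6 95.
U+0057: 1-byte form → 57.
U+10BF: 3-byte form → E1 82 BF.
U+1030D: 4-byte form → F0 90 8C 8D.
U+30D7: 3-byte form → E3 83 97.
Concatenated (26 bytes): 33 F4 82 B4 B6 CA 82 F3 83 BE A8 F1 97 B6 95 57 E1 82 BF F0 90 8C 8D E3 83 97.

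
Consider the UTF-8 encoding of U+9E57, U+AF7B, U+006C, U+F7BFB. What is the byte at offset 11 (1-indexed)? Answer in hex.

1-indexed offset 11 is 0-indexed offset 10.
U+9E57 → 3-byte form E9 B9 97 at offsets 0–2.
U+AF7B → 3-byte form EA BD BB at offsets 3–5.
U+006C → 1-byte form 6C at offsets 6–6.
U+F7BFB → 4-byte form F3 B7 AF BB at offsets 7–10.
Offset 10 falls in char 4's range; it's byte 4 of F3 B7 AF BB = 0xBB.

0xBB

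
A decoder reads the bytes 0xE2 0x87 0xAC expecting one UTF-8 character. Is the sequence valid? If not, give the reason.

valid

Leading byte 0xE2 = 11100010 → 3-byte form.
Continuation bytes 0x87=10000111, 0xAC=10101100 all match 10xxxxxx.
Decoded value 0x21EC is ≥ 0x800 (shortest form) and not a surrogate.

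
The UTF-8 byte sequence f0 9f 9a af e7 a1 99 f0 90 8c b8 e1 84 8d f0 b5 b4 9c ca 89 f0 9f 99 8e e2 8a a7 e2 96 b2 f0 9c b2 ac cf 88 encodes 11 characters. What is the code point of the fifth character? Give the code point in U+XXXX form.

Offset 0: leading byte 0xF0 = 11110000 → 4-byte char #1 = F0 9F 9A AF.
Offset 4: leading byte 0xE7 = 11100111 → 3-byte char #2 = E7 A1 99.
Offset 7: leading byte 0xF0 = 11110000 → 4-byte char #3 = F0 90 8C B8.
Offset 11: leading byte 0xE1 = 11100001 → 3-byte char #4 = E1 84 8D.
Offset 14: leading byte 0xF0 = 11110000 → 4-byte char #5 = F0 B5 B4 9C.
Leading byte 0xF0 = 11110000 matches 11110xxx → 4-byte sequence.
Byte 1: 0xF0 = 11110000, payload 000 (3 bits).
Byte 2: 0xB5 = 10110101 (10xxxxxx ✓), payload 110101.
Byte 3: 0xB4 = 10110100 (10xxxxxx ✓), payload 110100.
Byte 4: 0x9C = 10011100 (10xxxxxx ✓), payload 011100.
Concatenate: 000110101110100011100 = 0x35D1C (21 bits → U+35D1C).

U+35D1C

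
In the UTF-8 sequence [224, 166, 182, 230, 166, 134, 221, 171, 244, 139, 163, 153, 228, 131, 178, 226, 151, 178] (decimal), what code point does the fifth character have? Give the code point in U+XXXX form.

Offset 0: leading byte 0xE0 = 11100000 → 3-byte char #1 = E0 A6 B6.
Offset 3: leading byte 0xE6 = 11100110 → 3-byte char #2 = E6 A6 86.
Offset 6: leading byte 0xDD = 11011101 → 2-byte char #3 = DD AB.
Offset 8: leading byte 0xF4 = 11110100 → 4-byte char #4 = F4 8B A3 99.
Offset 12: leading byte 0xE4 = 11100100 → 3-byte char #5 = E4 83 B2.
Leading byte 0xE4 = 11100100 matches 1110xxxx → 3-byte sequence.
Byte 1: 0xE4 = 11100100, payload 0100 (4 bits).
Byte 2: 0x83 = 10000011 (10xxxxxx ✓), payload 000011.
Byte 3: 0xB2 = 10110010 (10xxxxxx ✓), payload 110010.
Concatenate: 0100000011110010 = 0x40F2 (16 bits → U+40F2).

U+40F2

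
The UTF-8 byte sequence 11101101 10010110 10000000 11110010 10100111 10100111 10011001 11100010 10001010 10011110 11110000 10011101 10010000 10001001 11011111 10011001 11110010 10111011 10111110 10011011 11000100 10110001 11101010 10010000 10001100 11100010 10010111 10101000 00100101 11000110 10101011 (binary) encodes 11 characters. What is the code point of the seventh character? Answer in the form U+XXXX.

Offset 0: leading byte 0xED = 11101101 → 3-byte char #1 = ED 96 80.
Offset 3: leading byte 0xF2 = 11110010 → 4-byte char #2 = F2 A7 A7 99.
Offset 7: leading byte 0xE2 = 11100010 → 3-byte char #3 = E2 8A 9E.
Offset 10: leading byte 0xF0 = 11110000 → 4-byte char #4 = F0 9D 90 89.
Offset 14: leading byte 0xDF = 11011111 → 2-byte char #5 = DF 99.
Offset 16: leading byte 0xF2 = 11110010 → 4-byte char #6 = F2 BB BE 9B.
Offset 20: leading byte 0xC4 = 11000100 → 2-byte char #7 = C4 B1.
Leading byte 0xC4 = 11000100 matches 110xxxxx → 2-byte sequence.
Byte 1: 0xC4 = 11000100, payload 00100 (5 bits).
Byte 2: 0xB1 = 10110001 (10xxxxxx ✓), payload 110001.
Concatenate: 00100110001 = 0x131 (11 bits → U+0131).

U+0131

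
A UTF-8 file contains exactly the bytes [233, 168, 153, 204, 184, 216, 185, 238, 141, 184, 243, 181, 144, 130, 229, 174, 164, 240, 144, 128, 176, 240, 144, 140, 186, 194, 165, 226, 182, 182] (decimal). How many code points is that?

10

Byte at offset 0: 0xE9 = 11101001 → 3-byte char (#1). Advance 3.
Byte at offset 3: 0xCC = 11001100 → 2-byte char (#2). Advance 2.
Byte at offset 5: 0xD8 = 11011000 → 2-byte char (#3). Advance 2.
Byte at offset 7: 0xEE = 11101110 → 3-byte char (#4). Advance 3.
Byte at offset 10: 0xF3 = 11110011 → 4-byte char (#5). Advance 4.
Byte at offset 14: 0xE5 = 11100101 → 3-byte char (#6). Advance 3.
Byte at offset 17: 0xF0 = 11110000 → 4-byte char (#7). Advance 4.
Byte at offset 21: 0xF0 = 11110000 → 4-byte char (#8). Advance 4.
Byte at offset 25: 0xC2 = 11000010 → 2-byte char (#9). Advance 2.
Byte at offset 27: 0xE2 = 11100010 → 3-byte char (#10). Advance 3.
Reached end at offset 30 after 10 code points.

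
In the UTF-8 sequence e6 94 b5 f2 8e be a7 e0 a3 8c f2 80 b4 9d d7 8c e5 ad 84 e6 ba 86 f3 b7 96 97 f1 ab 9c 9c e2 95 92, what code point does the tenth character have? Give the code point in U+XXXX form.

Offset 0: leading byte 0xE6 = 11100110 → 3-byte char #1 = E6 94 B5.
Offset 3: leading byte 0xF2 = 11110010 → 4-byte char #2 = F2 8E BE A7.
Offset 7: leading byte 0xE0 = 11100000 → 3-byte char #3 = E0 A3 8C.
Offset 10: leading byte 0xF2 = 11110010 → 4-byte char #4 = F2 80 B4 9D.
Offset 14: leading byte 0xD7 = 11010111 → 2-byte char #5 = D7 8C.
Offset 16: leading byte 0xE5 = 11100101 → 3-byte char #6 = E5 AD 84.
Offset 19: leading byte 0xE6 = 11100110 → 3-byte char #7 = E6 BA 86.
Offset 22: leading byte 0xF3 = 11110011 → 4-byte char #8 = F3 B7 96 97.
Offset 26: leading byte 0xF1 = 11110001 → 4-byte char #9 = F1 AB 9C 9C.
Offset 30: leading byte 0xE2 = 11100010 → 3-byte char #10 = E2 95 92.
Leading byte 0xE2 = 11100010 matches 1110xxxx → 3-byte sequence.
Byte 1: 0xE2 = 11100010, payload 0010 (4 bits).
Byte 2: 0x95 = 10010101 (10xxxxxx ✓), payload 010101.
Byte 3: 0x92 = 10010010 (10xxxxxx ✓), payload 010010.
Concatenate: 0010010101010010 = 0x2552 (16 bits → U+2552).

U+2552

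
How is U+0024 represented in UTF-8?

24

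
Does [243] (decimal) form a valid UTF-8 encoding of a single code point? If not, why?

Leading byte 0xF3 = 11110011 → 4-byte form, but only 1 byte is present.

invalid (sequence truncated)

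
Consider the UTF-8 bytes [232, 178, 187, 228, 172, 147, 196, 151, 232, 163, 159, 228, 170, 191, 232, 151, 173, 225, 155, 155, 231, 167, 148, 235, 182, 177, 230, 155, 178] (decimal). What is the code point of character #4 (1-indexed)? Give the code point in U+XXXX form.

Offset 0: leading byte 0xE8 = 11101000 → 3-byte char #1 = E8 B2 BB.
Offset 3: leading byte 0xE4 = 11100100 → 3-byte char #2 = E4 AC 93.
Offset 6: leading byte 0xC4 = 11000100 → 2-byte char #3 = C4 97.
Offset 8: leading byte 0xE8 = 11101000 → 3-byte char #4 = E8 A3 9F.
Leading byte 0xE8 = 11101000 matches 1110xxxx → 3-byte sequence.
Byte 1: 0xE8 = 11101000, payload 1000 (4 bits).
Byte 2: 0xA3 = 10100011 (10xxxxxx ✓), payload 100011.
Byte 3: 0x9F = 10011111 (10xxxxxx ✓), payload 011111.
Concatenate: 1000100011011111 = 0x88DF (16 bits → U+88DF).

U+88DF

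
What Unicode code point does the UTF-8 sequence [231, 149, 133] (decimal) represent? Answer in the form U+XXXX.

U+7545

Leading byte 0xE7 = 11100111 matches 1110xxxx → 3-byte sequence.
Byte 1: 0xE7 = 11100111, payload 0111 (4 bits).
Byte 2: 0x95 = 10010101 (10xxxxxx ✓), payload 010101.
Byte 3: 0x85 = 10000101 (10xxxxxx ✓), payload 000101.
Concatenate: 0111010101000101 = 0x7545 (16 bits → U+7545).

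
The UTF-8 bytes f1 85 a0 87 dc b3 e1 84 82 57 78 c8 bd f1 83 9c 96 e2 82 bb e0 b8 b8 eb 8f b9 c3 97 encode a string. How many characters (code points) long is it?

11

Byte at offset 0: 0xF1 = 11110001 → 4-byte char (#1). Advance 4.
Byte at offset 4: 0xDC = 11011100 → 2-byte char (#2). Advance 2.
Byte at offset 6: 0xE1 = 11100001 → 3-byte char (#3). Advance 3.
Byte at offset 9: 0x57 = 01010111 → 1-byte char (#4). Advance 1.
Byte at offset 10: 0x78 = 01111000 → 1-byte char (#5). Advance 1.
Byte at offset 11: 0xC8 = 11001000 → 2-byte char (#6). Advance 2.
Byte at offset 13: 0xF1 = 11110001 → 4-byte char (#7). Advance 4.
Byte at offset 17: 0xE2 = 11100010 → 3-byte char (#8). Advance 3.
Byte at offset 20: 0xE0 = 11100000 → 3-byte char (#9). Advance 3.
Byte at offset 23: 0xEB = 11101011 → 3-byte char (#10). Advance 3.
Byte at offset 26: 0xC3 = 11000011 → 2-byte char (#11). Advance 2.
Reached end at offset 28 after 11 code points.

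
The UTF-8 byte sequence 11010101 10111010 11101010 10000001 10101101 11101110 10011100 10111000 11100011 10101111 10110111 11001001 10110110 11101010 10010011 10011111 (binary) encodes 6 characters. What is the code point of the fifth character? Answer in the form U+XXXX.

Offset 0: leading byte 0xD5 = 11010101 → 2-byte char #1 = D5 BA.
Offset 2: leading byte 0xEA = 11101010 → 3-byte char #2 = EA 81 AD.
Offset 5: leading byte 0xEE = 11101110 → 3-byte char #3 = EE 9C B8.
Offset 8: leading byte 0xE3 = 11100011 → 3-byte char #4 = E3 AF B7.
Offset 11: leading byte 0xC9 = 11001001 → 2-byte char #5 = C9 B6.
Leading byte 0xC9 = 11001001 matches 110xxxxx → 2-byte sequence.
Byte 1: 0xC9 = 11001001, payload 01001 (5 bits).
Byte 2: 0xB6 = 10110110 (10xxxxxx ✓), payload 110110.
Concatenate: 01001110110 = 0x276 (11 bits → U+0276).

U+0276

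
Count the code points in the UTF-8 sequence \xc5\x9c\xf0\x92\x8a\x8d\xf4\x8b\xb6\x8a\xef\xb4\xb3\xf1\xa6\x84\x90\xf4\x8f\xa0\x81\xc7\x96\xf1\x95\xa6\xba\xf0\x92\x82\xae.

9

Byte at offset 0: 0xC5 = 11000101 → 2-byte char (#1). Advance 2.
Byte at offset 2: 0xF0 = 11110000 → 4-byte char (#2). Advance 4.
Byte at offset 6: 0xF4 = 11110100 → 4-byte char (#3). Advance 4.
Byte at offset 10: 0xEF = 11101111 → 3-byte char (#4). Advance 3.
Byte at offset 13: 0xF1 = 11110001 → 4-byte char (#5). Advance 4.
Byte at offset 17: 0xF4 = 11110100 → 4-byte char (#6). Advance 4.
Byte at offset 21: 0xC7 = 11000111 → 2-byte char (#7). Advance 2.
Byte at offset 23: 0xF1 = 11110001 → 4-byte char (#8). Advance 4.
Byte at offset 27: 0xF0 = 11110000 → 4-byte char (#9). Advance 4.
Reached end at offset 31 after 9 code points.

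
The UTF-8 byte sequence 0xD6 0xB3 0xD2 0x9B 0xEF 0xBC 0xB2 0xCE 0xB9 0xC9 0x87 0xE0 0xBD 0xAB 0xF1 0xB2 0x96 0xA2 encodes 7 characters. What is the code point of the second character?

U+049B

Offset 0: leading byte 0xD6 = 11010110 → 2-byte char #1 = D6 B3.
Offset 2: leading byte 0xD2 = 11010010 → 2-byte char #2 = D2 9B.
Leading byte 0xD2 = 11010010 matches 110xxxxx → 2-byte sequence.
Byte 1: 0xD2 = 11010010, payload 10010 (5 bits).
Byte 2: 0x9B = 10011011 (10xxxxxx ✓), payload 011011.
Concatenate: 10010011011 = 0x49B (11 bits → U+049B).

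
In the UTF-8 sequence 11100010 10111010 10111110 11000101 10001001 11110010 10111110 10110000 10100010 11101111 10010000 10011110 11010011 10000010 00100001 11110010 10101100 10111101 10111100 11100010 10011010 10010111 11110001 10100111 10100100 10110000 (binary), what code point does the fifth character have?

U+04C2

Offset 0: leading byte 0xE2 = 11100010 → 3-byte char #1 = E2 BA BE.
Offset 3: leading byte 0xC5 = 11000101 → 2-byte char #2 = C5 89.
Offset 5: leading byte 0xF2 = 11110010 → 4-byte char #3 = F2 BE B0 A2.
Offset 9: leading byte 0xEF = 11101111 → 3-byte char #4 = EF 90 9E.
Offset 12: leading byte 0xD3 = 11010011 → 2-byte char #5 = D3 82.
Leading byte 0xD3 = 11010011 matches 110xxxxx → 2-byte sequence.
Byte 1: 0xD3 = 11010011, payload 10011 (5 bits).
Byte 2: 0x82 = 10000010 (10xxxxxx ✓), payload 000010.
Concatenate: 10011000010 = 0x4C2 (11 bits → U+04C2).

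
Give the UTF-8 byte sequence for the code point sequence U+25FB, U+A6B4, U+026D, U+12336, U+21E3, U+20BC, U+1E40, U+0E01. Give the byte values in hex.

U+25FB: 3-byte form → E2 97 BB.
U+A6B4: 3-byte form → EA 9A B4.
U+026D: 2-byte form → C9 AD.
U+12336: 4-byte form → F0 92 8C B6.
U+21E3: 3-byte form → E2 87 A3.
U+20BC: 3-byte form → E2 82 BC.
U+1E40: 3-byte form → E1 B9 80.
U+0E01: 3-byte form → E0 B8 81.
Concatenated (24 bytes): E2 97 BB EA 9A B4 C9 AD F0 92 8C B6 E2 87 A3 E2 82 BC E1 B9 80 E0 B8 81.

E2 97 BB EA 9A B4 C9 AD F0 92 8C B6 E2 87 A3 E2 82 BC E1 B9 80 E0 B8 81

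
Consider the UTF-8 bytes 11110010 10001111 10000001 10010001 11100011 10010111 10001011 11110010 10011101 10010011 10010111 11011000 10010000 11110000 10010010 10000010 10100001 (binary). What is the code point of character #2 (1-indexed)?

Offset 0: leading byte 0xF2 = 11110010 → 4-byte char #1 = F2 8F 81 91.
Offset 4: leading byte 0xE3 = 11100011 → 3-byte char #2 = E3 97 8B.
Leading byte 0xE3 = 11100011 matches 1110xxxx → 3-byte sequence.
Byte 1: 0xE3 = 11100011, payload 0011 (4 bits).
Byte 2: 0x97 = 10010111 (10xxxxxx ✓), payload 010111.
Byte 3: 0x8B = 10001011 (10xxxxxx ✓), payload 001011.
Concatenate: 0011010111001011 = 0x35CB (16 bits → U+35CB).

U+35CB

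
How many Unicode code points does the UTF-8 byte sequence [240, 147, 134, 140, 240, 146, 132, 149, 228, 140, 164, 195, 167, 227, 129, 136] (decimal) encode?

5

Byte at offset 0: 0xF0 = 11110000 → 4-byte char (#1). Advance 4.
Byte at offset 4: 0xF0 = 11110000 → 4-byte char (#2). Advance 4.
Byte at offset 8: 0xE4 = 11100100 → 3-byte char (#3). Advance 3.
Byte at offset 11: 0xC3 = 11000011 → 2-byte char (#4). Advance 2.
Byte at offset 13: 0xE3 = 11100011 → 3-byte char (#5). Advance 3.
Reached end at offset 16 after 5 code points.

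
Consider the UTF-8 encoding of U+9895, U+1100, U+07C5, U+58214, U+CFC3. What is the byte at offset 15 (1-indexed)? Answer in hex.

0x83

1-indexed offset 15 is 0-indexed offset 14.
U+9895 → 3-byte form E9 A2 95 at offsets 0–2.
U+1100 → 3-byte form E1 84 80 at offsets 3–5.
U+07C5 → 2-byte form DF 85 at offsets 6–7.
U+58214 → 4-byte form F1 98 88 94 at offsets 8–11.
U+CFC3 → 3-byte form EC BF 83 at offsets 12–14.
Offset 14 falls in char 5's range; it's byte 3 of EC BF 83 = 0x83.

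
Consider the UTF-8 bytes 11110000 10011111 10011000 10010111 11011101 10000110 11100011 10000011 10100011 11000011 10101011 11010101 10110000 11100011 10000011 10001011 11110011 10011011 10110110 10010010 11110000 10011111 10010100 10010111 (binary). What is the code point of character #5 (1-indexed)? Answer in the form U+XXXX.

U+0570

Offset 0: leading byte 0xF0 = 11110000 → 4-byte char #1 = F0 9F 98 97.
Offset 4: leading byte 0xDD = 11011101 → 2-byte char #2 = DD 86.
Offset 6: leading byte 0xE3 = 11100011 → 3-byte char #3 = E3 83 A3.
Offset 9: leading byte 0xC3 = 11000011 → 2-byte char #4 = C3 AB.
Offset 11: leading byte 0xD5 = 11010101 → 2-byte char #5 = D5 B0.
Leading byte 0xD5 = 11010101 matches 110xxxxx → 2-byte sequence.
Byte 1: 0xD5 = 11010101, payload 10101 (5 bits).
Byte 2: 0xB0 = 10110000 (10xxxxxx ✓), payload 110000.
Concatenate: 10101110000 = 0x570 (11 bits → U+0570).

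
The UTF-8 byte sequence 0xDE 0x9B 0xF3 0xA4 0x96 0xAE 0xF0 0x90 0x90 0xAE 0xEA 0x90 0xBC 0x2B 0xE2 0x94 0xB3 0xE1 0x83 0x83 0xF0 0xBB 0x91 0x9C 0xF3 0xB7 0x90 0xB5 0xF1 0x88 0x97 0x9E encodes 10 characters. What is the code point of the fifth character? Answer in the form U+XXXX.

Offset 0: leading byte 0xDE = 11011110 → 2-byte char #1 = DE 9B.
Offset 2: leading byte 0xF3 = 11110011 → 4-byte char #2 = F3 A4 96 AE.
Offset 6: leading byte 0xF0 = 11110000 → 4-byte char #3 = F0 90 90 AE.
Offset 10: leading byte 0xEA = 11101010 → 3-byte char #4 = EA 90 BC.
Offset 13: leading byte 0x2B = 00101011 → 1-byte char #5 = 2B.
Leading byte 0x2B = 00101011 matches 0xxxxxxx → 1-byte sequence.
Byte 1: 0x2B = 00101011, payload 0101011 (7 bits).
Concatenate: 0101011 = 0x2B (7 bits → U+002B).

U+002B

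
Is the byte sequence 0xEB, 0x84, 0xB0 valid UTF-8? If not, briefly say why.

Leading byte 0xEB = 11101011 → 3-byte form.
Continuation bytes 0x84=10000100, 0xB0=10110000 all match 10xxxxxx.
Decoded value 0xB130 is ≥ 0x800 (shortest form) and not a surrogate.

valid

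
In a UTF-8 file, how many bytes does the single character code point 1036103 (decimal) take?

4

U+FCF47 = 0xFCF47. UTF-8 uses 1 byte below 0x80, 2 below 0x800, 3 below 0x10000, 4 up to 0x10FFFF. 0xFCF47 is in U+10000–U+10FFFF → 4 bytes.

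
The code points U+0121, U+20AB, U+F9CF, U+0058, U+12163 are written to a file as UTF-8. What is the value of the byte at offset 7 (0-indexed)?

0x8F

U+0121 → 2-byte form C4 A1 at offsets 0–1.
U+20AB → 3-byte form E2 82 AB at offsets 2–4.
U+F9CF → 3-byte form EF A7 8F at offsets 5–7.
Offset 7 falls in char 3's range; it's byte 3 of EF A7 8F = 0x8F.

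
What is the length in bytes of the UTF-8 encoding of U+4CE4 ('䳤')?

U+4CE4 = 0x4CE4. UTF-8 uses 1 byte below 0x80, 2 below 0x800, 3 below 0x10000, 4 up to 0x10FFFF. 0x4CE4 is in U+0800–U+FFFF → 3 bytes.

3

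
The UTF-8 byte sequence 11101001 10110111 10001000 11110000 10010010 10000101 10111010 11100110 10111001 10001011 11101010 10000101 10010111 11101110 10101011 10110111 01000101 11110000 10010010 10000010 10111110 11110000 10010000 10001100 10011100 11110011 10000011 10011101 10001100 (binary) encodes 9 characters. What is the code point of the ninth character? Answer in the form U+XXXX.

Offset 0: leading byte 0xE9 = 11101001 → 3-byte char #1 = E9 B7 88.
Offset 3: leading byte 0xF0 = 11110000 → 4-byte char #2 = F0 92 85 BA.
Offset 7: leading byte 0xE6 = 11100110 → 3-byte char #3 = E6 B9 8B.
Offset 10: leading byte 0xEA = 11101010 → 3-byte char #4 = EA 85 97.
Offset 13: leading byte 0xEE = 11101110 → 3-byte char #5 = EE AB B7.
Offset 16: leading byte 0x45 = 01000101 → 1-byte char #6 = 45.
Offset 17: leading byte 0xF0 = 11110000 → 4-byte char #7 = F0 92 82 BE.
Offset 21: leading byte 0xF0 = 11110000 → 4-byte char #8 = F0 90 8C 9C.
Offset 25: leading byte 0xF3 = 11110011 → 4-byte char #9 = F3 83 9D 8C.
Leading byte 0xF3 = 11110011 matches 11110xxx → 4-byte sequence.
Byte 1: 0xF3 = 11110011, payload 011 (3 bits).
Byte 2: 0x83 = 10000011 (10xxxxxx ✓), payload 000011.
Byte 3: 0x9D = 10011101 (10xxxxxx ✓), payload 011101.
Byte 4: 0x8C = 10001100 (10xxxxxx ✓), payload 001100.
Concatenate: 011000011011101001100 = 0xC374C (21 bits → U+C374C).

U+C374C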